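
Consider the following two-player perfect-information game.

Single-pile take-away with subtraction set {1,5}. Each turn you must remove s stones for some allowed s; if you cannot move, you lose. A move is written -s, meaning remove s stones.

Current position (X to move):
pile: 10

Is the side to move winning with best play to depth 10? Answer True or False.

X winning at [10]: False

ply 1, X at 10 | -1=-1→9*; -5=-1→5
ply 2, O at 9 | -1=+1→8*; -5=+1→4
ply 3, X at 8 | -1=-1→7*; -5=-1→3
ply 4, O at 7 | -1=+1→6*; -5=+1→2
ply 5, X at 6 | -1=-1→5*; -5=-1→1
ply 6, O at 5 | -1=+1→4*; -5=+1→0
ply 7, X at 4 | -1=-1→3*
ply 8, O at 3 | -1=+1→2*
ply 9, X at 2 | -1=-1→1*
ply 10, O at 1 | -1=+1→0*
ply 11: 0 is terminal -1 (X); from 10 depth 10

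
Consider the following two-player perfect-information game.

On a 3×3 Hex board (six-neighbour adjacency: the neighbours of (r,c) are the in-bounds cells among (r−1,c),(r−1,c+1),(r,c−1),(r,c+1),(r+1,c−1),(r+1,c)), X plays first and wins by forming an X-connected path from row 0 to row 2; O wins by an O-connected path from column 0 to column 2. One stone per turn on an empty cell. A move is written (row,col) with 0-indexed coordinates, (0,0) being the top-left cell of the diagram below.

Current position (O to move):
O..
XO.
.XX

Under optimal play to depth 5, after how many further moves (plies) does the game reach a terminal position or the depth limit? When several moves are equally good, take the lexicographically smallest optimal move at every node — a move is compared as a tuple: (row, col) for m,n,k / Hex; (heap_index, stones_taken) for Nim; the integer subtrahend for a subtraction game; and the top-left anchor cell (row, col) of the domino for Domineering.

PV length from [O../XO./.XX]: 3 plies

ply 1, O at O../XO./.XX | (0,1)=+1→OO./XO./.XX*; (0,2)=+1→O.O/XO./.XX; (1,2)=+1→O../XOO/.XX; (2,0)=+1→O../XO./OXX
ply 2, X at OO./XO./.XX | (0,2)=-1→OOX/XO./.XX*; (1,2)=-1→OO./XOX/.XX; (2,0)=-1→OO./XO./XXX
ply 3, O at OOX/XO./.XX | (1,2)=+1→OOX/XOO/.XX*; (2,0)=-1→OOX/XO./OXX
ply 4: OOX/XOO/.XX is terminal -1 (X); from O../XO./.XX depth 5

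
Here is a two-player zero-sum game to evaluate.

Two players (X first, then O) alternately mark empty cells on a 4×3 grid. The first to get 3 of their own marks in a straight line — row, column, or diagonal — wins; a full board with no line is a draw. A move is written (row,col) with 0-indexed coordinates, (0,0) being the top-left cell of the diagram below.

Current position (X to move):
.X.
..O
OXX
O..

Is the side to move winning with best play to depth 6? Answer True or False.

X winning at [.X./..O/OXX/O..]: True

ply 1, X at .X./..O/OXX/O.. | (0,0)=-1→XX./..O/OXX/O..; (0,2)=-1→.XX/..O/OXX/O..; (1,0)=+1→.X./X.O/OXX/O..*; (1,1)=+1→.X./.XO/OXX/O..; (3,1)=-1→.X./..O/OXX/OX.; (3,2)=-1→.X./..O/OXX/O.X
ply 2, O at .X./X.O/OXX/O.. | (0,0)=-1→OX./X.O/OXX/O..*; (0,2)=-1→.XO/X.O/OXX/O..; (1,1)=-1→.X./XOO/OXX/O..; (3,1)=-1→.X./X.O/OXX/OO.; (3,2)=-1→.X./X.O/OXX/O.O
ply 3, X at OX./X.O/OXX/O.. | (0,2)=+1→OXX/X.O/OXX/O..*; (1,1)=+1→OX./XXO/OXX/O..; (3,1)=+1→OX./X.O/OXX/OX.; (3,2)=+1→OX./X.O/OXX/O.X
ply 4, O at OXX/X.O/OXX/O.. | (1,1)=-1→OXX/XOO/OXX/O..*; (3,1)=-1→OXX/X.O/OXX/OO.; (3,2)=-1→OXX/X.O/OXX/O.O
ply 5, X at OXX/XOO/OXX/O.. | (3,1)=+0→OXX/XOO/OXX/OX.; (3,2)=+1→OXX/XOO/OXX/O.X*
ply 6: OXX/XOO/OXX/O.X is terminal -1 (O); from .X./..O/OXX/O.. depth 6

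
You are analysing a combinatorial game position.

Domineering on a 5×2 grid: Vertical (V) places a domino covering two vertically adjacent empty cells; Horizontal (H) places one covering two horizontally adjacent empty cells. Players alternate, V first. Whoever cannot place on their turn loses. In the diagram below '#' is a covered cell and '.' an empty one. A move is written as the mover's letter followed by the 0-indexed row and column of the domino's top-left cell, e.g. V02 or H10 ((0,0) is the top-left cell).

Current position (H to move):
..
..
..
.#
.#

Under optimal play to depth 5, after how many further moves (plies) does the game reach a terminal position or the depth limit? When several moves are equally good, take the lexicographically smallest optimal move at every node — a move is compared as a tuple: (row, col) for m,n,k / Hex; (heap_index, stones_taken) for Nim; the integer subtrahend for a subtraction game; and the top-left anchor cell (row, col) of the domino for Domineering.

PV length from [../../../.#/.#]: 3 plies

p1 H@[../../../.#/.#]: H00[##/../../.#/.#]-1 H10[../##/../.#/.#]+1* H20[../../##/.#/.#]-1
p2 V@[../##/../.#/.#]: V20[../##/#./##/.#]-1* V30[../##/../##/##]-1
p3 H@[../##/#./##/.#]: H00[##/##/#./##/.#]+1*
p4 V@[##/##/#./##/.#] terminal -1; root [../../../.#/.#] d5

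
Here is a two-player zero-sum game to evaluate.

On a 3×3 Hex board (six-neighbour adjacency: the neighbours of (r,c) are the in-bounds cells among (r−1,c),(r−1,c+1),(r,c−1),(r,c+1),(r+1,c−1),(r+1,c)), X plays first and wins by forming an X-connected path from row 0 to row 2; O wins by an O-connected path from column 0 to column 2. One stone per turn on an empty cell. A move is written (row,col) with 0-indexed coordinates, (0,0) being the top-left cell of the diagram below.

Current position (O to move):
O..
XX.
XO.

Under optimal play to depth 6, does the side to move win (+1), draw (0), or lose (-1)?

value(O../XX./XO., O) = -1

[O../XX./XO.] O move#1: (0,1):-1/OO./XX./XO.*, (0,2):-1/O.O/XX./XO., (1,2):-1/O../XXO/XO., (2,2):-1/O../XX./XOO
[OO./XX./XO.] X move#2: (0,2):+1/OOX/XX./XO.*, (1,2):-1/OO./XXX/XO., (2,2):-1/OO./XX./XOX
[OOX/XX./XO.] end (terminal -1, O#3); searched O../XX./XO. to 6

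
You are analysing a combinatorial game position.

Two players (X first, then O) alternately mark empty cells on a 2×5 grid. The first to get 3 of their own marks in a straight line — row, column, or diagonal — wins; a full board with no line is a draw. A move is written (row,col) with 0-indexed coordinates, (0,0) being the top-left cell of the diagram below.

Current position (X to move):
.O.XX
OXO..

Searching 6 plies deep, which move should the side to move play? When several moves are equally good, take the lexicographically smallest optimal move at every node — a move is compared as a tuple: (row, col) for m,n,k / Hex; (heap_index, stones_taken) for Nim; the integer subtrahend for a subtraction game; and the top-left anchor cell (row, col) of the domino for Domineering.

X's best at [.O.XX/OXO..]: (0,2)

[.O.XX/OXO..] X move#1: (0,0):+0/XO.XX/OXO.., (0,2):+1/.OXXX/OXO..*, (1,3):+0/.O.XX/OXOX., (1,4):+0/.O.XX/OXO.X
[.OXXX/OXO..] end (terminal -1, O#2); searched .O.XX/OXO.. to 6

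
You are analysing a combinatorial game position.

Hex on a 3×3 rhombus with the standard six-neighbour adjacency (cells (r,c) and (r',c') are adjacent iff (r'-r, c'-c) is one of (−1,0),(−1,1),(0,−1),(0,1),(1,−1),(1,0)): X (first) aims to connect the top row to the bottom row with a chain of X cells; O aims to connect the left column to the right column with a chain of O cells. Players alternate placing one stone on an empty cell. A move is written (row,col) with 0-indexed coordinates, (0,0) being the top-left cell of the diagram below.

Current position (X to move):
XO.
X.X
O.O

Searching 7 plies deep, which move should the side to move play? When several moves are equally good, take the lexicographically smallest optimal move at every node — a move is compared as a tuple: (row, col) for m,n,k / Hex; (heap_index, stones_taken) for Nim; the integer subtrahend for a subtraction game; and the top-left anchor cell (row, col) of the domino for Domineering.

X's best at [XO./X.X/O.O]: (2,1)

ply 1, X at XO./X.X/O.O | (0,2)=-1→XOX/X.X/O.O; (1,1)=-1→XO./XXX/O.O; (2,1)=+1→XO./X.X/OXO*
ply 2, O at XO./X.X/OXO | (0,2)=-1→XOO/X.X/OXO*; (1,1)=-1→XO./XOX/OXO
ply 3, X at XOO/X.X/OXO | (1,1)=+1→XOO/XXX/OXO*
ply 4: XOO/XXX/OXO is terminal -1 (O); from XO./X.X/O.O depth 7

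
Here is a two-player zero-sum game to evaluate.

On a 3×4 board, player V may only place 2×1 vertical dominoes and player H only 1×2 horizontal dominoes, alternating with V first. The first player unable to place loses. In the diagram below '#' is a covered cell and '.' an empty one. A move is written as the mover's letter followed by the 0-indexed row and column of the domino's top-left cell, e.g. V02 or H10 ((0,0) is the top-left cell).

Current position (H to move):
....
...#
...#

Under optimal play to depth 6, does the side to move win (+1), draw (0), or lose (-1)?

value(..../...#/...#, H) = +1

p1 H@[..../...#/...#]: H00[##../...#/...#]-1 H01[.##./...#/...#]-1 H02[..##/...#/...#]-1 H10[..../##.#/...#]+1* H11[..../.###/...#]+1 H20[..../...#/##.#]-1 H21[..../...#/.###]-1
p2 V@[..../##.#/...#]: V02[..#./####/...#]-1* V12[..../####/..##]-1
p3 H@[..#./####/...#]: H00[###./####/...#]+1* H20[..#./####/##.#]+1 H21[..#./####/.###]+1
p4 V@[###./####/...#] terminal -1; root [..../...#/...#] d6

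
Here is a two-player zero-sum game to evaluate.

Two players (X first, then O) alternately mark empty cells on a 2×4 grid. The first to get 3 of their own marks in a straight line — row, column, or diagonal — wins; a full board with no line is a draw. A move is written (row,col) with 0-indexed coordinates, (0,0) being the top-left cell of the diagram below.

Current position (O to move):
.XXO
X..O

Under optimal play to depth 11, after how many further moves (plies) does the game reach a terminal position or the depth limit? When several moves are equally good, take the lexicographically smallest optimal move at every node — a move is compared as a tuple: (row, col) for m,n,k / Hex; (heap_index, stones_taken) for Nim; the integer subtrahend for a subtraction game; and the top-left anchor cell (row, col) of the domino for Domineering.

PV length from [.XXO/X..O]: 3 plies

ply 1, O at .XXO/X..O | (0,0)=+0→OXXO/X..O*; (1,1)=-1→.XXO/XO.O; (1,2)=-1→.XXO/X.OO
ply 2, X at OXXO/X..O | (1,1)=+0→OXXO/XX.O*; (1,2)=+0→OXXO/X.XO
ply 3, O at OXXO/XX.O | (1,2)=+0→OXXO/XXOO*
ply 4: OXXO/XXOO is terminal +0 (X); from .XXO/X..O depth 11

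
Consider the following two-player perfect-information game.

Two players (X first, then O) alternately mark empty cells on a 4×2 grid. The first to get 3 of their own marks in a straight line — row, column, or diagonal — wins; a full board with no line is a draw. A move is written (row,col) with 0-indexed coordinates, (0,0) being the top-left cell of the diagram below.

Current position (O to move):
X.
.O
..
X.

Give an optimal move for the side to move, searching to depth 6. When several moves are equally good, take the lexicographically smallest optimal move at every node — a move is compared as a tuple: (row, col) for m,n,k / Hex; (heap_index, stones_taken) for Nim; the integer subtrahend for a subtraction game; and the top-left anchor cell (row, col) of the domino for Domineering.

O's best at [X./.O/../X.]: (2,1)

[X./.O/../X.] O move#1: (0,1):+0/XO/.O/../X., (1,0):+0/X./OO/../X., (2,0):+0/X./.O/O./X., (2,1):+1/X./.O/.O/X.*, (3,1):+0/X./.O/../XO
[X./.O/.O/X.] X move#2: (0,1):-1/XX/.O/.O/X.*, (1,0):-1/X./XO/.O/X., (2,0):-1/X./.O/XO/X., (3,1):-1/X./.O/.O/XX
[XX/.O/.O/X.] O move#3: (1,0):+0/XX/OO/.O/X., (2,0):+0/XX/.O/OO/X., (3,1):+1/XX/.O/.O/XO*
[XX/.O/.O/XO] end (terminal -1, X#4); searched X./.O/../X. to 6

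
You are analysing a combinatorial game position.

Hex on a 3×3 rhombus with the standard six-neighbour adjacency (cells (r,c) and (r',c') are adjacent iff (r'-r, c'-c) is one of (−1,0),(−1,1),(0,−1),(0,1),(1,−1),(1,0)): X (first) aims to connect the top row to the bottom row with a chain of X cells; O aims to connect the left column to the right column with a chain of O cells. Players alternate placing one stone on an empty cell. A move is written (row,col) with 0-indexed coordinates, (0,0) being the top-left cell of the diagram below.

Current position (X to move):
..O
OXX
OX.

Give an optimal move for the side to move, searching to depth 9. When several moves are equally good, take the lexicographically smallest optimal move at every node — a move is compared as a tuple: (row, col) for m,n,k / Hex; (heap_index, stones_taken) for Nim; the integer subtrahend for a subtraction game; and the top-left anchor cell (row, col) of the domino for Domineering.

X's best at [..O/OXX/OX.]: (0,1)

p1 X@[..O/OXX/OX.]: (0,0)[X.O/OXX/OX.]-1 (0,1)[.XO/OXX/OX.]+1* (2,2)[..O/OXX/OXX]-1
p2 O@[.XO/OXX/OX.] terminal -1; root [..O/OXX/OX.] d9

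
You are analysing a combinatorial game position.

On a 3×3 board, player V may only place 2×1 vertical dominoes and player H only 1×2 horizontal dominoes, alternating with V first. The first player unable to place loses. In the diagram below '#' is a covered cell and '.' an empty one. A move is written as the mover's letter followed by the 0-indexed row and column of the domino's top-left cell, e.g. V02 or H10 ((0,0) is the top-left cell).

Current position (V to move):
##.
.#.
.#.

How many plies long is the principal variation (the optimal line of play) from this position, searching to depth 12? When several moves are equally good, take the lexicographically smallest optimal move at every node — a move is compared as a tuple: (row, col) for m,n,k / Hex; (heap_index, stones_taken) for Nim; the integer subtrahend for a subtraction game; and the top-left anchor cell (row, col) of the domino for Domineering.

PV length from [##./.#./.#.]: 1 ply

[##./.#./.#.] V move#1: V02:+1/###/.##/.#.*, V10:+1/##./##./##., V12:+1/##./.##/.##
[###/.##/.#.] end (terminal -1, H#2); searched ##./.#./.#. to 12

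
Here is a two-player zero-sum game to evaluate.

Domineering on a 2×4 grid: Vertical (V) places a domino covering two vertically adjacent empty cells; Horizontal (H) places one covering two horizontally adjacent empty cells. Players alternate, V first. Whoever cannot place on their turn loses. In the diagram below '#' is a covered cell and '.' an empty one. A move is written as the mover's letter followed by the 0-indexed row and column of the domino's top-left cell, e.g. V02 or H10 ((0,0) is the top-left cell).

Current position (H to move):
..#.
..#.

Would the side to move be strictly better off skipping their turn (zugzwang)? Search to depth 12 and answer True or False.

[..#./..#.] H move#1: H00:+1/###./..#.*, H10:+1/..#./###.
[###./..#.] V move#2: V03:-1/####/..##*
[####/..##] H move#3: H10:+1/####/####*
[####/####] end (terminal -1, V#4); searched ..#./..#. to 12
suppose H passes — search the same position with V to move:
pass> [..#./..#.] V move#1: V00:+1/#.#./#.#.*, V01:+1/.##./.##., V03:-1/..##/..##
pass> [#.#./#.#.] end (terminal -1, H#2); searched ..#./..#. to 12
for H: play +1, pass -1

zugzwang(..#./..#., H) = False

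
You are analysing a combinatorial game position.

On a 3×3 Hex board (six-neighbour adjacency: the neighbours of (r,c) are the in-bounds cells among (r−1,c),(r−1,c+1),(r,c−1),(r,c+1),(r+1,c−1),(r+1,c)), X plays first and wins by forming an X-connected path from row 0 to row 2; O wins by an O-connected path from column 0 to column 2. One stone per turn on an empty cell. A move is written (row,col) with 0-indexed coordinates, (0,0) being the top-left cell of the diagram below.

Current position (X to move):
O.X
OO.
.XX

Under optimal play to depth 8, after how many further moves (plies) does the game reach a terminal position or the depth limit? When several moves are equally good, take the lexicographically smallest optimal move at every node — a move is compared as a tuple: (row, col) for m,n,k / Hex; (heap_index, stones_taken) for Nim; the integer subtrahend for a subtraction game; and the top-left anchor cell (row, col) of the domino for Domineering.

ply 1, X at O.X/OO./.XX | (0,1)=-1→OXX/OO./.XX; (1,2)=+1→O.X/OOX/.XX*; (2,0)=-1→O.X/OO./XXX
ply 2: O.X/OOX/.XX is terminal -1 (O); from O.X/OO./.XX depth 8

PV length from [O.X/OO./.XX]: 1 ply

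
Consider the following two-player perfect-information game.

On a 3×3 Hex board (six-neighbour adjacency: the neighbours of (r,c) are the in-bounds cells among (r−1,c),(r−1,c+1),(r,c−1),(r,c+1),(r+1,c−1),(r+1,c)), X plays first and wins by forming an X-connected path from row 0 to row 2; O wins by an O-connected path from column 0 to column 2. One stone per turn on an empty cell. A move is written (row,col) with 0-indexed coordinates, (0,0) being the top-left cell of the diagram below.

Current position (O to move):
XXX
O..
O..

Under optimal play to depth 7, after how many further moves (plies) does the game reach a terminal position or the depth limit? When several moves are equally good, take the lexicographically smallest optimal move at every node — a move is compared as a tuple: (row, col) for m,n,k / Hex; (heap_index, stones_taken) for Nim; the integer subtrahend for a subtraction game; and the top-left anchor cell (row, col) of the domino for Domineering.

ply 1, O at XXX/O../O.. | (1,1)=-1→XXX/OO./O..; (1,2)=+1→XXX/O.O/O..*; (2,1)=+1→XXX/O../OO.; (2,2)=-1→XXX/O../O.O
ply 2, X at XXX/O.O/O.. | (1,1)=-1→XXX/OXO/O..*; (2,1)=-1→XXX/O.O/OX.; (2,2)=-1→XXX/O.O/O.X
ply 3, O at XXX/OXO/O.. | (2,1)=+1→XXX/OXO/OO.*; (2,2)=-1→XXX/OXO/O.O
ply 4: XXX/OXO/OO. is terminal -1 (X); from XXX/O../O.. depth 7

PV length from [XXX/O../O..]: 3 plies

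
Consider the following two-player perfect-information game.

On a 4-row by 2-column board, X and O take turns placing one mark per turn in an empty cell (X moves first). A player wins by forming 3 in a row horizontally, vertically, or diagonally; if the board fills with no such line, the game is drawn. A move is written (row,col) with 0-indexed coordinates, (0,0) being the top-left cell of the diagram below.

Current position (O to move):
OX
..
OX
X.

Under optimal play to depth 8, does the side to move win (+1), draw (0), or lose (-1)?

[OX/../OX/X.] O move#1: (1,0):+1/OX/O./OX/X.*, (1,1):+0/OX/.O/OX/X., (3,1):-1/OX/../OX/XO
[OX/O./OX/X.] end (terminal -1, X#2); searched OX/../OX/X. to 8

value(OX/../OX/X., O) = +1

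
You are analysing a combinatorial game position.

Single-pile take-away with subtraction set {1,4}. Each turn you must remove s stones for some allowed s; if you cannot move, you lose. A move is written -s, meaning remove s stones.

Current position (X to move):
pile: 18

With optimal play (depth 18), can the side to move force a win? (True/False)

ply 1, X at 18 | -1=+1→17*; -4=-1→14
ply 2, O at 17 | -1=-1→16*; -4=-1→13
ply 3, X at 16 | -1=+1→15*; -4=+1→12
ply 4, O at 15 | -1=-1→14*; -4=-1→11
ply 5, X at 14 | -1=-1→13; -4=+1→10*
ply 6, O at 10 | -1=-1→9*; -4=-1→6
ply 7, X at 9 | -1=-1→8; -4=+1→5*
ply 8, O at 5 | -1=-1→4*; -4=-1→1
ply 9, X at 4 | -1=-1→3; -4=+1→0*
ply 10: 0 is terminal -1 (O); from 18 depth 18

X winning at [18]: True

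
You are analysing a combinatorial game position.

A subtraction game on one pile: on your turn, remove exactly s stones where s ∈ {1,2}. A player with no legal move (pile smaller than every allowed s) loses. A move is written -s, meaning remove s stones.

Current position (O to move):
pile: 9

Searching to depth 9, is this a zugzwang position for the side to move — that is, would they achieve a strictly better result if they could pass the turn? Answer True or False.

zugzwang(9, O) = True

ply 1, O at 9 | -1=-1→8*; -2=-1→7
ply 2, X at 8 | -1=-1→7; -2=+1→6*
ply 3, O at 6 | -1=-1→5*; -2=-1→4
ply 4, X at 5 | -1=-1→4; -2=+1→3*
ply 5, O at 3 | -1=-1→2*; -2=-1→1
ply 6, X at 2 | -1=-1→1; -2=+1→0*
ply 7: 0 is terminal -1 (O); from 9 depth 9
if O skipped the turn, X would face:
~ ply 1, X at 9 | -1=-1→8*; -2=-1→7
~ ply 2, O at 8 | -1=-1→7; -2=+1→6*
~ ply 3, X at 6 | -1=-1→5*; -2=-1→4
~ ply 4, O at 5 | -1=-1→4; -2=+1→3*
~ ply 5, X at 3 | -1=-1→2*; -2=-1→1
~ ply 6, O at 2 | -1=-1→1; -2=+1→0*
~ ply 7: 0 is terminal -1 (X); from 9 depth 9
compare (O): move=-1 vs pass=+1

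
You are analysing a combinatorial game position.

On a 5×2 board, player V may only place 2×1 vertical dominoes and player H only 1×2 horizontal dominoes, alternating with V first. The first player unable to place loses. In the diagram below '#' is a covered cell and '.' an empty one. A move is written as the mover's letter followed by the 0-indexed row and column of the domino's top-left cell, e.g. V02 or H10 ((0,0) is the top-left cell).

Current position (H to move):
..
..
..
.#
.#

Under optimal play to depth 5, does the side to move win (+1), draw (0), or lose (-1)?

ply 1, H at ../../../.#/.# | H00=-1→##/../../.#/.#; H10=+1→../##/../.#/.#*; H20=-1→../../##/.#/.#
ply 2, V at ../##/../.#/.# | V20=-1→../##/#./##/.#*; V30=-1→../##/../##/##
ply 3, H at ../##/#./##/.# | H00=+1→##/##/#./##/.#*
ply 4: ##/##/#./##/.# is terminal -1 (V); from ../../../.#/.# depth 5

value(../../../.#/.#, H) = +1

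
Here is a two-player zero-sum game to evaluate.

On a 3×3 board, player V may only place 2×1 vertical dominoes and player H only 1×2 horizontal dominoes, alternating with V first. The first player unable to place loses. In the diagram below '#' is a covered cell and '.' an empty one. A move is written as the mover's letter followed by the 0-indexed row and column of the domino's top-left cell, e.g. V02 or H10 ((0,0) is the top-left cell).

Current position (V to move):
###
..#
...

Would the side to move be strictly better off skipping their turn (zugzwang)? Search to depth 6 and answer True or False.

zugzwang(###/..#/..., V) = False

ply 1, V at ###/..#/... | V10=-1→###/#.#/#..; V11=+1→###/.##/.#.*
ply 2: ###/.##/.#. is terminal -1 (H); from ###/..#/... depth 6
pass branch (H moves first from the same position):
  | ply 1, H at ###/..#/... | H10=+1→###/###/...*; H20=+1→###/..#/##.; H21=-1→###/..#/.##
  | ply 2: ###/###/... is terminal -1 (V); from ###/..#/... depth 6
V moving scores +1; V passing scores -1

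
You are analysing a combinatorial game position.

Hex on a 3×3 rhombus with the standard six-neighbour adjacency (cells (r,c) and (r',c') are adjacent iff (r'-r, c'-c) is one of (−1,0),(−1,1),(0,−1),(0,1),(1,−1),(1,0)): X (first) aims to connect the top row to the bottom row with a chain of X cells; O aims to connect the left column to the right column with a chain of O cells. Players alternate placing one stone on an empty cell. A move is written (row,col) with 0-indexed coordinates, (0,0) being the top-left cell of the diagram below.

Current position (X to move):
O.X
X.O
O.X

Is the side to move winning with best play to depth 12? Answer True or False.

ply 1, X at O.X/X.O/O.X | (0,1)=-1→OXX/X.O/O.X*; (1,1)=-1→O.X/XXO/O.X; (2,1)=-1→O.X/X.O/OXX
ply 2, O at OXX/X.O/O.X | (1,1)=+1→OXX/XOO/O.X*; (2,1)=+1→OXX/X.O/OOX
ply 3: OXX/XOO/O.X is terminal -1 (X); from O.X/X.O/O.X depth 12

X winning at [O.X/X.O/O.X]: False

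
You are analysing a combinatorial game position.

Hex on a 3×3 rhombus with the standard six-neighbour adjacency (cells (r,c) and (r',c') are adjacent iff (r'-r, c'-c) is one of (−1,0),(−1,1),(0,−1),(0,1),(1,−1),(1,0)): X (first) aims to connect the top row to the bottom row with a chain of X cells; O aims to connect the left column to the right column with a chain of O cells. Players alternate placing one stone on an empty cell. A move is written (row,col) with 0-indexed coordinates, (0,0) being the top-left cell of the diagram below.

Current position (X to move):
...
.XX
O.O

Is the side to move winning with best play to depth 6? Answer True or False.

[.../.XX/O.O] X move#1: (0,0):-1/X../.XX/O.O, (0,1):-1/.X./.XX/O.O, (0,2):-1/..X/.XX/O.O, (1,0):-1/.../XXX/O.O, (2,1):+1/.../.XX/OXO*
[.../.XX/OXO] O move#2: (0,0):-1/O../.XX/OXO*, (0,1):-1/.O./.XX/OXO, (0,2):-1/..O/.XX/OXO, (1,0):-1/.../OXX/OXO
[O../.XX/OXO] X move#3: (0,1):+1/OX./.XX/OXO*, (0,2):+1/O.X/.XX/OXO, (1,0):+1/O../XXX/OXO
[OX./.XX/OXO] end (terminal -1, O#4); searched .../.XX/O.O to 6

X winning at [.../.XX/O.O]: True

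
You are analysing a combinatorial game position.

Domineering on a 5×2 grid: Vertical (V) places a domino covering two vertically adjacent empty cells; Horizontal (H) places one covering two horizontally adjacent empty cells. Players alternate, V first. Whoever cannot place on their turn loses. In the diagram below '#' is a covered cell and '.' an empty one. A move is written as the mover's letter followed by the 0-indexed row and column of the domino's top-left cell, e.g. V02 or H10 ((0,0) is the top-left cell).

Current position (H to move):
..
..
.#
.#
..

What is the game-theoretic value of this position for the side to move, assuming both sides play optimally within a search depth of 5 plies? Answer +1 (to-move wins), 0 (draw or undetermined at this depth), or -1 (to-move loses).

value(../../.#/.#/.., H) = +1

[../../.#/.#/..] H move#1: H00:+1/##/../.#/.#/..*, H10:+1/../##/.#/.#/.., H40:-1/../../.#/.#/##
[##/../.#/.#/..] V move#2: V10:-1/##/#./##/.#/..*, V20:-1/##/../##/##/.., V30:-1/##/../.#/##/#.
[##/#./##/.#/..] H move#3: H40:+1/##/#./##/.#/##*
[##/#./##/.#/##] end (terminal -1, V#4); searched ../../.#/.#/.. to 5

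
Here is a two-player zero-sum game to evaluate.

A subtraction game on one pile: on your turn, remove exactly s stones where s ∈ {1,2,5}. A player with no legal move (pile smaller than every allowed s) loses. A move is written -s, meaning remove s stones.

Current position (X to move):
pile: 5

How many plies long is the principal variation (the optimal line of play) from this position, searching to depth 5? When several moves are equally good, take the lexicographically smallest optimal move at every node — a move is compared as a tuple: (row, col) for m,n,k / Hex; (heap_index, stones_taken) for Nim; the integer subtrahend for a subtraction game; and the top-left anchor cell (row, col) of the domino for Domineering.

PV length from [5]: 3 plies

ply 1, X at 5 | -1=-1→4; -2=+1→3*; -5=+1→0
ply 2, O at 3 | -1=-1→2*; -2=-1→1
ply 3, X at 2 | -1=-1→1; -2=+1→0*
ply 4: 0 is terminal -1 (O); from 5 depth 5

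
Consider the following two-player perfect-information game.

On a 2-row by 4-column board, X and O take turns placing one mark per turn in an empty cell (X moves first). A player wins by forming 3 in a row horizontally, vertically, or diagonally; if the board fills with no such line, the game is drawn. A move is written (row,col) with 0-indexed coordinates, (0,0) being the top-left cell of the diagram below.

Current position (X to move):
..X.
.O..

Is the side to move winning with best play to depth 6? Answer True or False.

p1 X@[..X./.O..]: (0,0)[X.X./.O..]+0 (0,1)[.XX./.O..]+1* (0,3)[..XX/.O..]+0 (1,0)[..X./XO..]+0 (1,2)[..X./.OX.]+0 (1,3)[..X./.O.X]+0
p2 O@[.XX./.O..]: (0,0)[OXX./.O..]-1* (0,3)[.XXO/.O..]-1 (1,0)[.XX./OO..]-1 (1,2)[.XX./.OO.]-1 (1,3)[.XX./.O.O]-1
p3 X@[OXX./.O..]: (0,3)[OXXX/.O..]+1* (1,0)[OXX./XO..]+0 (1,2)[OXX./.OX.]+0 (1,3)[OXX./.O.X]+0
p4 O@[OXXX/.O..] terminal -1; root [..X./.O..] d6

X winning at [..X./.O..]: True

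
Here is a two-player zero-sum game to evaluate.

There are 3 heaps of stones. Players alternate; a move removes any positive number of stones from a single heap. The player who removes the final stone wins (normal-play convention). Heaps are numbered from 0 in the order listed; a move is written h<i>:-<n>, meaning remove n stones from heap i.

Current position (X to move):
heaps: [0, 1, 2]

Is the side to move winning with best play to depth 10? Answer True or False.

X winning at [(0,1,2)]: True

p1 X@[(0,1,2)]: h1:-1[(0,0,2)]-1 h2:-1[(0,1,1)]+1* h2:-2[(0,1,0)]-1
p2 O@[(0,1,1)]: h1:-1[(0,0,1)]-1* h2:-1[(0,1,0)]-1
p3 X@[(0,0,1)]: h2:-1[(0,0,0)]+1*
p4 O@[(0,0,0)] terminal -1; root [(0,1,2)] d10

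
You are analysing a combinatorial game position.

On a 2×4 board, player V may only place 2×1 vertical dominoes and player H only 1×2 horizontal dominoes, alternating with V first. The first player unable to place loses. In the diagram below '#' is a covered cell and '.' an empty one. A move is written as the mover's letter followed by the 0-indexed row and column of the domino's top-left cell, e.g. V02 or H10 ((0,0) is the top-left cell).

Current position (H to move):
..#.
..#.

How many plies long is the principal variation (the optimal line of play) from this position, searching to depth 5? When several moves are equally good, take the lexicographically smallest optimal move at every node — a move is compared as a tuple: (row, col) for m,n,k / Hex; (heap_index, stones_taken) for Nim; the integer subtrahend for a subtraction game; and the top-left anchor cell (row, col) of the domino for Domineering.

[..#./..#.] H move#1: H00:+1/###./..#.*, H10:+1/..#./###.
[###./..#.] V move#2: V03:-1/####/..##*
[####/..##] H move#3: H10:+1/####/####*
[####/####] end (terminal -1, V#4); searched ..#./..#. to 5

PV length from [..#./..#.]: 3 plies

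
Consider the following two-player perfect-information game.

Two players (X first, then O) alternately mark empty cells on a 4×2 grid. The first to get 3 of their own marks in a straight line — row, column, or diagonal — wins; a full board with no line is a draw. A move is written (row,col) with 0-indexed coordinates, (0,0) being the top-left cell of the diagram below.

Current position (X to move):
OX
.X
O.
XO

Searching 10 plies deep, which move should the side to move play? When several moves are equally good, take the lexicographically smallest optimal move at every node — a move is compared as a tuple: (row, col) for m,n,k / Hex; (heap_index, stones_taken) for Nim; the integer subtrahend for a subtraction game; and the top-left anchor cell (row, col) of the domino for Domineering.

p1 X@[OX/.X/O./XO]: (1,0)[OX/XX/O./XO]+0 (2,1)[OX/.X/OX/XO]+1*
p2 O@[OX/.X/OX/XO] terminal -1; root [OX/.X/O./XO] d10

X's best at [OX/.X/O./XO]: (2,1)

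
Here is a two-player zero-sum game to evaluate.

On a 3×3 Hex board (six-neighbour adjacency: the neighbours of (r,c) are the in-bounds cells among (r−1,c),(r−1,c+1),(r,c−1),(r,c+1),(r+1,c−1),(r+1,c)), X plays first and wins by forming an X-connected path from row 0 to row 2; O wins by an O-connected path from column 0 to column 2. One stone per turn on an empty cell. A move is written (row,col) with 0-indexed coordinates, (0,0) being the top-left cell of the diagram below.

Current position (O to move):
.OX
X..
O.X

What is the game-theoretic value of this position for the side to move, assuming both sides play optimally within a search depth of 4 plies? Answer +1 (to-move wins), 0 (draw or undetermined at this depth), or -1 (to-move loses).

value(.OX/X../O.X, O) = +1

ply 1, O at .OX/X../O.X | (0,0)=-1→OOX/X../O.X; (1,1)=-1→.OX/XO./O.X; (1,2)=+1→.OX/X.O/O.X*; (2,1)=-1→.OX/X../OOX
ply 2, X at .OX/X.O/O.X | (0,0)=-1→XOX/X.O/O.X*; (1,1)=-1→.OX/XXO/O.X; (2,1)=-1→.OX/X.O/OXX
ply 3, O at XOX/X.O/O.X | (1,1)=+1→XOX/XOO/O.X*; (2,1)=+1→XOX/X.O/OOX
ply 4: XOX/XOO/O.X is terminal -1 (X); from .OX/X../O.X depth 4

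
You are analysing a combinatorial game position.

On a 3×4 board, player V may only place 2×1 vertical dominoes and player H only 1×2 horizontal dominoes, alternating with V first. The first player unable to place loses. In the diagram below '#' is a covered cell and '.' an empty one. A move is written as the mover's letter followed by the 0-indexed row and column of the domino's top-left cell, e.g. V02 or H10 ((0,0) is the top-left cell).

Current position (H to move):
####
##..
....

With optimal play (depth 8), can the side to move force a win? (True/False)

ply 1, H at ####/##../.... | H12=+1→####/####/....*; H20=-1→####/##../##..; H21=-1→####/##../.##.; H22=+1→####/##../..##
ply 2: ####/####/.... is terminal -1 (V); from ####/##../.... depth 8

H winning at [####/##../....]: True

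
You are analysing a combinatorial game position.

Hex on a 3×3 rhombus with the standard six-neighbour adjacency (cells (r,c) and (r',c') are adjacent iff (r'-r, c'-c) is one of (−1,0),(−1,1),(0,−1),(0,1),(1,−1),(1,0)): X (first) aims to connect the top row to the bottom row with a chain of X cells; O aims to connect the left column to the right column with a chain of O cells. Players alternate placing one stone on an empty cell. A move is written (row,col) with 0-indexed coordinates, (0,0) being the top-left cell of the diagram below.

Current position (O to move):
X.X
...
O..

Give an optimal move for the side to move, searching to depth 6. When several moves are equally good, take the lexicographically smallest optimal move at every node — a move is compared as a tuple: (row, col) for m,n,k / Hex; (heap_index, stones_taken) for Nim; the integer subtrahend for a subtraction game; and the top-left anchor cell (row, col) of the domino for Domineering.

O's best at [X.X/.../O..]: (1,2)

ply 1, O at X.X/.../O.. | (0,1)=-1→XOX/.../O..; (1,0)=-1→X.X/O../O..; (1,1)=-1→X.X/.O./O..; (1,2)=+1→X.X/..O/O..*; (2,1)=+1→X.X/.../OO.; (2,2)=-1→X.X/.../O.O
ply 2, X at X.X/..O/O.. | (0,1)=-1→XXX/..O/O..*; (1,0)=-1→X.X/X.O/O..; (1,1)=-1→X.X/.XO/O..; (2,1)=-1→X.X/..O/OX.; (2,2)=-1→X.X/..O/O.X
ply 3, O at XXX/..O/O.. | (1,0)=+1→XXX/O.O/O..*; (1,1)=+1→XXX/.OO/O..; (2,1)=+1→XXX/..O/OO.; (2,2)=+1→XXX/..O/O.O
ply 4, X at XXX/O.O/O.. | (1,1)=-1→XXX/OXO/O..*; (2,1)=-1→XXX/O.O/OX.; (2,2)=-1→XXX/O.O/O.X
ply 5, O at XXX/OXO/O.. | (2,1)=+1→XXX/OXO/OO.*; (2,2)=-1→XXX/OXO/O.O
ply 6: XXX/OXO/OO. is terminal -1 (X); from X.X/.../O.. depth 6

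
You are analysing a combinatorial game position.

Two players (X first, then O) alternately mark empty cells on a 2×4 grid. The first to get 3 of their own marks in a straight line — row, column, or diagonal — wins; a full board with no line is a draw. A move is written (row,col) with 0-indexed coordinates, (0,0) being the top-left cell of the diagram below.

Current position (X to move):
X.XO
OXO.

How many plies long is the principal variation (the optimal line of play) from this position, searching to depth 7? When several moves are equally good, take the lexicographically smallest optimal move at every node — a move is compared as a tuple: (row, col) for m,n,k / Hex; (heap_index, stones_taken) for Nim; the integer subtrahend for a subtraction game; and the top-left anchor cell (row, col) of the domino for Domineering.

[X.XO/OXO.] X move#1: (0,1):+1/XXXO/OXO.*, (1,3):+0/X.XO/OXOX
[XXXO/OXO.] end (terminal -1, O#2); searched X.XO/OXO. to 7

PV length from [X.XO/OXO.]: 1 ply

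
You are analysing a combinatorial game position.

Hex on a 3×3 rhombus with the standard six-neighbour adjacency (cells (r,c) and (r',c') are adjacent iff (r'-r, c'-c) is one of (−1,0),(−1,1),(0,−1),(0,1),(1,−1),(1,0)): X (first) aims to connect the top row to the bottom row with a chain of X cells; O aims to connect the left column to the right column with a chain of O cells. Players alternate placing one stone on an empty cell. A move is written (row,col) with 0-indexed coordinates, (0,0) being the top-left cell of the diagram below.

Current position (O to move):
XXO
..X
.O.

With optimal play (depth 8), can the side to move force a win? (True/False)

[XXO/..X/.O.] O move#1: (1,0):-1/XXO/O.X/.O., (1,1):+1/XXO/.OX/.O.*, (2,0):+1/XXO/..X/OO., (2,2):-1/XXO/..X/.OO
[XXO/.OX/.O.] X move#2: (1,0):-1/XXO/XOX/.O.*, (2,0):-1/XXO/.OX/XO., (2,2):-1/XXO/.OX/.OX
[XXO/XOX/.O.] O move#3: (2,0):+1/XXO/XOX/OO.*, (2,2):-1/XXO/XOX/.OO
[XXO/XOX/OO.] end (terminal -1, X#4); searched XXO/..X/.O. to 8

O winning at [XXO/..X/.O.]: True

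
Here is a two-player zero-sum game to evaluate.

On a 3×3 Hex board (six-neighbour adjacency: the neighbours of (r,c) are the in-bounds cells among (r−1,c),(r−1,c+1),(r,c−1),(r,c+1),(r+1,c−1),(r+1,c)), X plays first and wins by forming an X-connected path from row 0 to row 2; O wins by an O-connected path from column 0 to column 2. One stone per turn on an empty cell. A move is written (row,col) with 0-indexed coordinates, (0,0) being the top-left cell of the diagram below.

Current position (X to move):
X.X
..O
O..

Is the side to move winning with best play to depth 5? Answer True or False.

X winning at [X.X/..O/O..]: False

[X.X/..O/O..] X move#1: (0,1):-1/XXX/..O/O..*, (1,0):-1/X.X/X.O/O.., (1,1):-1/X.X/.XO/O.., (2,1):-1/X.X/..O/OX., (2,2):-1/X.X/..O/O.X
[XXX/..O/O..] O move#2: (1,0):+1/XXX/O.O/O..*, (1,1):+1/XXX/.OO/O.., (2,1):+1/XXX/..O/OO., (2,2):+1/XXX/..O/O.O
[XXX/O.O/O..] X move#3: (1,1):-1/XXX/OXO/O..*, (2,1):-1/XXX/O.O/OX., (2,2):-1/XXX/O.O/O.X
[XXX/OXO/O..] O move#4: (2,1):+1/XXX/OXO/OO.*, (2,2):-1/XXX/OXO/O.O
[XXX/OXO/OO.] end (terminal -1, X#5); searched X.X/..O/O.. to 5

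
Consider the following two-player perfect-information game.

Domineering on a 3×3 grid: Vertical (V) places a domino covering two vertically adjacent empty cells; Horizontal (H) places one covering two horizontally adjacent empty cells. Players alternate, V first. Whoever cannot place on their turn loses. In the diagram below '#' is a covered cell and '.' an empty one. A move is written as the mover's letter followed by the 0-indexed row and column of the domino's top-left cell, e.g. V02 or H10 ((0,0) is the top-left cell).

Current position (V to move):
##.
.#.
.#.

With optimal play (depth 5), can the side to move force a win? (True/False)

p1 V@[##./.#./.#.]: V02[###/.##/.#.]+1* V10[##./##./##.]+1 V12[##./.##/.##]+1
p2 H@[###/.##/.#.] terminal -1; root [##./.#./.#.] d5

V winning at [##./.#./.#.]: True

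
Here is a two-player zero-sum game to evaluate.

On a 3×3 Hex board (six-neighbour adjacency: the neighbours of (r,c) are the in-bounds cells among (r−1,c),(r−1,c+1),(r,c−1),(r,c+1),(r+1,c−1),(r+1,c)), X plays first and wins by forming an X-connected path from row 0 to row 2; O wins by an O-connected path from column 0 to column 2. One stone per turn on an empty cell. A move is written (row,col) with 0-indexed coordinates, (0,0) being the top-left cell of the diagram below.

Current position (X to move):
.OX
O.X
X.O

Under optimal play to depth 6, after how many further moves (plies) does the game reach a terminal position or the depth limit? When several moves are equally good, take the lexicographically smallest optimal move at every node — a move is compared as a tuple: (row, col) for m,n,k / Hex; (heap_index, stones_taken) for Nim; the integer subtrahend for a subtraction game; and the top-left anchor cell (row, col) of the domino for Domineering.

PV length from [.OX/O.X/X.O]: 3 plies

p1 X@[.OX/O.X/X.O]: (0,0)[XOX/O.X/X.O]+1* (1,1)[.OX/OXX/X.O]+1 (2,1)[.OX/O.X/XXO]+1
p2 O@[XOX/O.X/X.O]: (1,1)[XOX/OOX/X.O]-1* (2,1)[XOX/O.X/XOO]-1
p3 X@[XOX/OOX/X.O]: (2,1)[XOX/OOX/XXO]+1*
p4 O@[XOX/OOX/XXO] terminal -1; root [.OX/O.X/X.O] d6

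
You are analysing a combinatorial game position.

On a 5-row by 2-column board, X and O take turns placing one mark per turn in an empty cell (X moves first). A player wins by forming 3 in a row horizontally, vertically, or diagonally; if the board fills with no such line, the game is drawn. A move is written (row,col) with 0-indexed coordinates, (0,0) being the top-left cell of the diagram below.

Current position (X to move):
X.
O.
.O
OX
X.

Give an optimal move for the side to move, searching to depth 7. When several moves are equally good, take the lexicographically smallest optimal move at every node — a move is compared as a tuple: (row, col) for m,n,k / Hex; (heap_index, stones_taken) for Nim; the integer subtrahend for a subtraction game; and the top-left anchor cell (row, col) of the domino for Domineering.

X's best at [X./O./.O/OX/X.]: (2,0)

ply 1, X at X./O./.O/OX/X. | (0,1)=-1→XX/O./.O/OX/X.; (1,1)=-1→X./OX/.O/OX/X.; (2,0)=+0→X./O./XO/OX/X.*; (4,1)=-1→X./O./.O/OX/XX
ply 2, O at X./O./XO/OX/X. | (0,1)=+0→XO/O./XO/OX/X.*; (1,1)=+0→X./OO/XO/OX/X.; (4,1)=+0→X./O./XO/OX/XO
ply 3, X at XO/O./XO/OX/X. | (1,1)=+0→XO/OX/XO/OX/X.*; (4,1)=-1→XO/O./XO/OX/XX
ply 4, O at XO/OX/XO/OX/X. | (4,1)=+0→XO/OX/XO/OX/XO*
ply 5: XO/OX/XO/OX/XO is terminal +0 (X); from X./O./.O/OX/X. depth 7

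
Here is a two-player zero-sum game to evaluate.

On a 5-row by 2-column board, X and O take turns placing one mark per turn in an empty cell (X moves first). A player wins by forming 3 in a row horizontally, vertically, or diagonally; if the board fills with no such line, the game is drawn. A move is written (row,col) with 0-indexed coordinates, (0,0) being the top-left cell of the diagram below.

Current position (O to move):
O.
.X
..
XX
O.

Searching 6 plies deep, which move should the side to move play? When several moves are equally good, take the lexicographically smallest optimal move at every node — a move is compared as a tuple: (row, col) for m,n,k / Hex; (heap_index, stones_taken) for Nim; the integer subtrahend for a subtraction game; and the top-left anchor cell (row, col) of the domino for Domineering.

ply 1, O at O./.X/../XX/O. | (0,1)=-1→OO/.X/../XX/O.; (1,0)=-1→O./OX/../XX/O.; (2,0)=-1→O./.X/O./XX/O.; (2,1)=+0→O./.X/.O/XX/O.*; (4,1)=-1→O./.X/../XX/OO
ply 2, X at O./.X/.O/XX/O. | (0,1)=+0→OX/.X/.O/XX/O.*; (1,0)=+0→O./XX/.O/XX/O.; (2,0)=+0→O./.X/XO/XX/O.; (4,1)=+0→O./.X/.O/XX/OX
ply 3, O at OX/.X/.O/XX/O. | (1,0)=+0→OX/OX/.O/XX/O.*; (2,0)=+0→OX/.X/OO/XX/O.; (4,1)=+0→OX/.X/.O/XX/OO
ply 4, X at OX/OX/.O/XX/O. | (2,0)=+0→OX/OX/XO/XX/O.*; (4,1)=-1→OX/OX/.O/XX/OX
ply 5, O at OX/OX/XO/XX/O. | (4,1)=+0→OX/OX/XO/XX/OO*
ply 6: OX/OX/XO/XX/OO is terminal +0 (X); from O./.X/../XX/O. depth 6

O's best at [O./.X/../XX/O.]: (2,1)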